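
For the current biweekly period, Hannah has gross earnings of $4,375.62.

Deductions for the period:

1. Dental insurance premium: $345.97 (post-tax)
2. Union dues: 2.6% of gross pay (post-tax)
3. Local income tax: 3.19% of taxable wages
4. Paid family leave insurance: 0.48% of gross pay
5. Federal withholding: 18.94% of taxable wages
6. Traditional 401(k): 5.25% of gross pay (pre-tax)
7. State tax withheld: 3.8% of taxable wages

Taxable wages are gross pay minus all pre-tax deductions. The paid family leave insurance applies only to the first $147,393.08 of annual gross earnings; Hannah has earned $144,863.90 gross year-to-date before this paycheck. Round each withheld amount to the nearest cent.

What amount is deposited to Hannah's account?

Traditional 401(k): $4,375.62 × 0.0525 = $229.72
Taxable wages = $4,375.62 − $229.72 = $4,145.90
State tax withheld: $4,145.90 × 0.038 = $157.54
Federal withholding: $4,145.90 × 0.1894 = $785.23
Local income tax: $4,145.90 × 0.0319 = $132.25
Paid family leave insurance: only $147,393.08 − $144,863.90 = $2,529.18 of this check is subject → $2,529.18 × 0.0048 = $12.14
Union dues: $4,375.62 × 0.026 = $113.77
Dental insurance premium: $345.97
Total deductions = $229.72 + $157.54 + $785.23 + $132.25 + $12.14 + $113.77 + $345.97 = $1,776.62
Net pay = $4,375.62 − $1,776.62 = $2,599.00

$2,599.00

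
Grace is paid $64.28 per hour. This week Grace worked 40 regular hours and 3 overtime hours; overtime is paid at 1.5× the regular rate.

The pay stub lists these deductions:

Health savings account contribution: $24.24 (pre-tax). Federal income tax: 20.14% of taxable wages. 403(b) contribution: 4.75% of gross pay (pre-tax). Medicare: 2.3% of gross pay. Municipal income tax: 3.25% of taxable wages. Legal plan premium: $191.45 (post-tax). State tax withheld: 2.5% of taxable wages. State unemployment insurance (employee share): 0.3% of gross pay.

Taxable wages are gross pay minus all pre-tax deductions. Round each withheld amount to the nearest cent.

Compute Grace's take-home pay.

Regular pay: 40 × $64.28 = $2,571.20
Overtime pay: 3 × $64.28 × 1.5 = $289.26
Gross pay = $2,571.20 + $289.26 = $2,860.46
403(b) contribution: $2,860.46 × 0.0475 = $135.87
Health savings account contribution: $24.24
Pre-tax total = $135.87 + $24.24 = $160.11
Taxable wages = $2,860.46 − $160.11 = $2,700.35
Federal income tax: $2,700.35 × 0.2014 = $543.85
Municipal income tax: $2,700.35 × 0.0325 = $87.76
State tax withheld: $2,700.35 × 0.025 = $67.51
State unemployment insurance (employee share): $2,860.46 × 0.003 = $8.58
Medicare: $2,860.46 × 0.023 = $65.79
Legal plan premium: $191.45
Total deductions = $135.87 + $24.24 + $543.85 + $87.76 + $67.51 + $8.58 + $65.79 + $191.45 = $1,125.05
Net pay = $2,860.46 − $1,125.05 = $1,735.41

$1,735.41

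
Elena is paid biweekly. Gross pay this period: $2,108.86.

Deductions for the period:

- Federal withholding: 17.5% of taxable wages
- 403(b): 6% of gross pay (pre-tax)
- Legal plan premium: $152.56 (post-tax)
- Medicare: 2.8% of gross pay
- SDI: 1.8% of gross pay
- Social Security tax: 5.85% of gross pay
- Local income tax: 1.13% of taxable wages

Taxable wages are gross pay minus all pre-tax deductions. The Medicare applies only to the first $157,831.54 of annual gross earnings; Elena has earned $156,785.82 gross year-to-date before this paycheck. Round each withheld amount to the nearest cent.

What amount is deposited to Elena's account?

$1,269.85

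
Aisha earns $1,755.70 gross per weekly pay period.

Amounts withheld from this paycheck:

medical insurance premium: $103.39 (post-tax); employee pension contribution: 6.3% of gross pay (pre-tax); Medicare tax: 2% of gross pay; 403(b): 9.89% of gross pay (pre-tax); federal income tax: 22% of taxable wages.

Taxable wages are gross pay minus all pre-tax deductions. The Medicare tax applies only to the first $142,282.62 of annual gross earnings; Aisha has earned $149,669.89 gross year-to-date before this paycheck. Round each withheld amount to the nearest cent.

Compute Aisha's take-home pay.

$1,044.34

Employee pension contribution: $1,755.70 × 0.063 = $110.61
403(b): $1,755.70 × 0.0989 = $173.64
Pre-tax total = $110.61 + $173.64 = $284.25
Taxable wages = $1,755.70 − $284.25 = $1,471.45
Federal income tax: $1,471.45 × 0.22 = $323.72
Medicare tax: annual cap $142,282.62 already reached (YTD $149,669.89), so $0.00
Medical insurance premium: $103.39
Total deductions = $110.61 + $173.64 + $323.72 + $0.00 + $103.39 = $711.36
Net pay = $1,755.70 − $711.36 = $1,044.34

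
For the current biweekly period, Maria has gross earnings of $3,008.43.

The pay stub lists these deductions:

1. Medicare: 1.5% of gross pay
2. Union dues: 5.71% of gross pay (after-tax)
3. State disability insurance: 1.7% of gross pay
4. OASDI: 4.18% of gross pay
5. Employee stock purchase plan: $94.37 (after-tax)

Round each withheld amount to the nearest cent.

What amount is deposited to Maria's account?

$2,520.26

State disability insurance: $3,008.43 × 0.017 = $51.14
Medicare: $3,008.43 × 0.015 = $45.13
OASDI: $3,008.43 × 0.0418 = $125.75
Employee stock purchase plan: $94.37
Union dues: $3,008.43 × 0.0571 = $171.78
Total deductions = $51.14 + $45.13 + $125.75 + $94.37 + $171.78 = $488.17
Net pay = $3,008.43 − $488.17 = $2,520.26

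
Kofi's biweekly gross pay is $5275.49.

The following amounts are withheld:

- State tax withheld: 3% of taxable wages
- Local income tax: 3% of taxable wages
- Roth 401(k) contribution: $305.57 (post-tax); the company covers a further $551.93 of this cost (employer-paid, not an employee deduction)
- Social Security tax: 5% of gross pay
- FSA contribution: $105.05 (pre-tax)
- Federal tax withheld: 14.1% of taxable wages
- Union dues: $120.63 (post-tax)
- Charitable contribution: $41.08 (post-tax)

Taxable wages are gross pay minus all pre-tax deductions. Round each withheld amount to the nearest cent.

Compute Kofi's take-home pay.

$3400.14

FSA contribution: $105.05
Taxable wages = $5275.49 − $105.05 = $5170.44
Local income tax: $5170.44 × 0.03 = $155.11
Federal tax withheld: $5170.44 × 0.141 = $729.03
State tax withheld: $5170.44 × 0.03 = $155.11
Social Security tax: $5275.49 × 0.05 = $263.77
Charitable contribution: $41.08
Union dues: $120.63
Roth 401(k) contribution: $305.57
(Employer's $551.93 toward Roth 401(k) contribution is not withheld from the employee.)
Total deductions = $105.05 + $155.11 + $729.03 + $155.11 + $263.77 + $41.08 + $120.63 + $305.57 = $1875.35
Net pay = $5275.49 − $1875.35 = $3400.14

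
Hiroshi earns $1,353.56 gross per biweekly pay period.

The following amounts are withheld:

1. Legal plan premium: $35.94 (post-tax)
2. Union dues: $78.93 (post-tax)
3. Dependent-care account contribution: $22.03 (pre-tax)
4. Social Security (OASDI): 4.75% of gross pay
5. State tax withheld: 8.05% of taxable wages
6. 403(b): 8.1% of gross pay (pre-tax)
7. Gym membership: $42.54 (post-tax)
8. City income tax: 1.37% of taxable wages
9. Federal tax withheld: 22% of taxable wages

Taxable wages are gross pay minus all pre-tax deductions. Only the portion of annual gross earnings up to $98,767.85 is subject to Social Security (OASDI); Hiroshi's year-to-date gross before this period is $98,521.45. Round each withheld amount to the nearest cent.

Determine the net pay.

403(b): $1,353.56 × 0.081 = $109.64
Dependent-care account contribution: $22.03
Pre-tax total = $109.64 + $22.03 = $131.67
Taxable wages = $1,353.56 − $131.67 = $1,221.89
Federal tax withheld: $1,221.89 × 0.22 = $268.82
State tax withheld: $1,221.89 × 0.0805 = $98.36
City income tax: $1,221.89 × 0.0137 = $16.74
Social Security (OASDI): only $98,767.85 − $98,521.45 = $246.40 of this check is subject → $246.40 × 0.0475 = $11.70
Union dues: $78.93
Gym membership: $42.54
Legal plan premium: $35.94
Total deductions = $109.64 + $22.03 + $268.82 + $98.36 + $16.74 + $11.70 + $78.93 + $42.54 + $35.94 = $684.70
Net pay = $1,353.56 − $684.70 = $668.86

$668.86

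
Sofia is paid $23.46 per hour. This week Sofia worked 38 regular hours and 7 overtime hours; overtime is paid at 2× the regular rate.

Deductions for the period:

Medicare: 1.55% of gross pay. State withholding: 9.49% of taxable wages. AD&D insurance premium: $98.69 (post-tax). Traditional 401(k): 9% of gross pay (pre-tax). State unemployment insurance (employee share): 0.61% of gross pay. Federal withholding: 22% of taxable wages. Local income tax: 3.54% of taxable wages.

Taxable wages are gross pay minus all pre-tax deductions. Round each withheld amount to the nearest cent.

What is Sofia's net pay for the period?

Regular pay: 38 × $23.46 = $891.48
Overtime pay: 7 × $23.46 × 2 = $328.44
Gross pay = $891.48 + $328.44 = $1219.92
Traditional 401(k): $1219.92 × 0.09 = $109.79
Taxable wages = $1219.92 − $109.79 = $1110.13
Local income tax: $1110.13 × 0.0354 = $39.30
Federal withholding: $1110.13 × 0.22 = $244.23
State withholding: $1110.13 × 0.0949 = $105.35
Medicare: $1219.92 × 0.0155 = $18.91
State unemployment insurance (employee share): $1219.92 × 0.0061 = $7.44
AD&D insurance premium: $98.69
Total deductions = $109.79 + $39.30 + $244.23 + $105.35 + $18.91 + $7.44 + $98.69 = $623.71
Net pay = $1219.92 − $623.71 = $596.21

$596.21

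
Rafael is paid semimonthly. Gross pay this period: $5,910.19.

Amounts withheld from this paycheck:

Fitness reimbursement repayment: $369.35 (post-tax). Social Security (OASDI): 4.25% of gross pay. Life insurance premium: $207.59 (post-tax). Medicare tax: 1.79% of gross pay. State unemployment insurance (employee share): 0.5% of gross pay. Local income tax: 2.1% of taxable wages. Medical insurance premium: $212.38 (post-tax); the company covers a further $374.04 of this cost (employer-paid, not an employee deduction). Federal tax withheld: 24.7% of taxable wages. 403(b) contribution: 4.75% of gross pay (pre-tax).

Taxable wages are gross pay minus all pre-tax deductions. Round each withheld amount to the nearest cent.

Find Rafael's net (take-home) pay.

403(b) contribution: $5,910.19 × 0.0475 = $280.73
Taxable wages = $5,910.19 − $280.73 = $5,629.46
Local income tax: $5,629.46 × 0.021 = $118.22
Federal tax withheld: $5,629.46 × 0.247 = $1,390.48
Medicare tax: $5,910.19 × 0.0179 = $105.79
Social Security (OASDI): $5,910.19 × 0.0425 = $251.18
State unemployment insurance (employee share): $5,910.19 × 0.005 = $29.55
Life insurance premium: $207.59
Fitness reimbursement repayment: $369.35
Medical insurance premium: $212.38
(Employer's $374.04 toward medical insurance premium is not withheld from the employee.)
Total deductions = $280.73 + $118.22 + $1,390.48 + $105.79 + $251.18 + $29.55 + $207.59 + $369.35 + $212.38 = $2,965.27
Net pay = $5,910.19 − $2,965.27 = $2,944.92

$2,944.92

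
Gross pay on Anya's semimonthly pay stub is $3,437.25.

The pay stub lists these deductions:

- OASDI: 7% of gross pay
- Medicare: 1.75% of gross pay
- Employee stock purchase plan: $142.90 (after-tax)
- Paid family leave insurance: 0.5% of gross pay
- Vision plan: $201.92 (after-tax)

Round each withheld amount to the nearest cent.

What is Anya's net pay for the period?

Medicare: $3,437.25 × 0.0175 = $60.15
Paid family leave insurance: $3,437.25 × 0.005 = $17.19
OASDI: $3,437.25 × 0.07 = $240.61
Vision plan: $201.92
Employee stock purchase plan: $142.90
Total deductions = $60.15 + $17.19 + $240.61 + $201.92 + $142.90 = $662.77
Net pay = $3,437.25 − $662.77 = $2,774.48

$2,774.48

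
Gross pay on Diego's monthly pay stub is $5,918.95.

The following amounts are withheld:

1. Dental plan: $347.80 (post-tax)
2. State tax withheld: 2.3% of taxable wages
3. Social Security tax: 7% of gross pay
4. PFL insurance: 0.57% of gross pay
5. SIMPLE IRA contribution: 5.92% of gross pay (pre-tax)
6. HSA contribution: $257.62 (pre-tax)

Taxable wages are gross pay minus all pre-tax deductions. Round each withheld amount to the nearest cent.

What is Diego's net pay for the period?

SIMPLE IRA contribution: $5,918.95 × 0.0592 = $350.40
HSA contribution: $257.62
Pre-tax total = $350.40 + $257.62 = $608.02
Taxable wages = $5,918.95 − $608.02 = $5,310.93
State tax withheld: $5,310.93 × 0.023 = $122.15
Social Security tax: $5,918.95 × 0.07 = $414.33
PFL insurance: $5,918.95 × 0.0057 = $33.74
Dental plan: $347.80
Total deductions = $350.40 + $257.62 + $122.15 + $414.33 + $33.74 + $347.80 = $1,526.04
Net pay = $5,918.95 − $1,526.04 = $4,392.91

$4,392.91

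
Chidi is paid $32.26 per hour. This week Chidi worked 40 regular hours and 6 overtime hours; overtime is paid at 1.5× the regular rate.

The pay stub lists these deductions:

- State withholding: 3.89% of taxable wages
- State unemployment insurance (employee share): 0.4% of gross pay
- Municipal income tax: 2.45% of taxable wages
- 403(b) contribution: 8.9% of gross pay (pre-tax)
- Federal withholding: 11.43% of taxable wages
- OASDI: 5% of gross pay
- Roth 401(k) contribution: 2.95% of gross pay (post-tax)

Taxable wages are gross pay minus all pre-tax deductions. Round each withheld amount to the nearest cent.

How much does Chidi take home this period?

$1,052.16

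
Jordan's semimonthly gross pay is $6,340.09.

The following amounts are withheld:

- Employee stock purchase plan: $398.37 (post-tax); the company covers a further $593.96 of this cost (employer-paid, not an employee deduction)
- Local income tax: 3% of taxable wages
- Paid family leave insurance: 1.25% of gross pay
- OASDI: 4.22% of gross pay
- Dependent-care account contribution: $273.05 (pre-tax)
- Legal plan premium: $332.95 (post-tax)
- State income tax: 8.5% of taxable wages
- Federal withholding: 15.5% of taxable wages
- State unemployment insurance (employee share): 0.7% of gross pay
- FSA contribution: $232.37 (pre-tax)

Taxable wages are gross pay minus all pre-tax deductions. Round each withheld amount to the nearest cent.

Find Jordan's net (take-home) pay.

$3,136.81

FSA contribution: $232.37
Dependent-care account contribution: $273.05
Pre-tax total = $232.37 + $273.05 = $505.42
Taxable wages = $6,340.09 − $505.42 = $5,834.67
Local income tax: $5,834.67 × 0.03 = $175.04
Federal withholding: $5,834.67 × 0.155 = $904.37
State income tax: $5,834.67 × 0.085 = $495.95
State unemployment insurance (employee share): $6,340.09 × 0.007 = $44.38
OASDI: $6,340.09 × 0.0422 = $267.55
Paid family leave insurance: $6,340.09 × 0.0125 = $79.25
Legal plan premium: $332.95
Employee stock purchase plan: $398.37
(Employer's $593.96 toward employee stock purchase plan is not withheld from the employee.)
Total deductions = $232.37 + $273.05 + $175.04 + $904.37 + $495.95 + $44.38 + $267.55 + $79.25 + $332.95 + $398.37 = $3,203.28
Net pay = $6,340.09 − $3,203.28 = $3,136.81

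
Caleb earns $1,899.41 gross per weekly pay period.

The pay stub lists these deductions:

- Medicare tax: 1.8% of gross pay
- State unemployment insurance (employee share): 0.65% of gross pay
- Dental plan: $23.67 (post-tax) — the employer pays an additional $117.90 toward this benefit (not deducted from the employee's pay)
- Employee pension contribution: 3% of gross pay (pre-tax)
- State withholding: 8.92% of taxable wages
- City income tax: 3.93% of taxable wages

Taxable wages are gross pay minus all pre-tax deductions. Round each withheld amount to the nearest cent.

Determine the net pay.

Employee pension contribution: $1,899.41 × 0.03 = $56.98
Taxable wages = $1,899.41 − $56.98 = $1,842.43
State withholding: $1,842.43 × 0.0892 = $164.34
City income tax: $1,842.43 × 0.0393 = $72.41
Medicare tax: $1,899.41 × 0.018 = $34.19
State unemployment insurance (employee share): $1,899.41 × 0.0065 = $12.35
Dental plan: $23.67
(Employer's $117.90 toward dental plan is not withheld from the employee.)
Total deductions = $56.98 + $164.34 + $72.41 + $34.19 + $12.35 + $23.67 = $363.94
Net pay = $1,899.41 − $363.94 = $1,535.47

$1,535.47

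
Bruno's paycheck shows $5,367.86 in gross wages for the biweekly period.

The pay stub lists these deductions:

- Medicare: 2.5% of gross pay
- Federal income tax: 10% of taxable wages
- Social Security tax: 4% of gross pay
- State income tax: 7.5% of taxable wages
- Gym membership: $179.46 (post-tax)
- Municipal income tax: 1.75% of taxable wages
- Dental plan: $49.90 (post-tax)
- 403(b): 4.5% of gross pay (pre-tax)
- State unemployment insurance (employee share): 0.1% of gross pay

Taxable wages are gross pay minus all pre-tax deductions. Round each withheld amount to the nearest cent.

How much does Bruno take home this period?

$3,555.86

403(b): $5,367.86 × 0.045 = $241.55
Taxable wages = $5,367.86 − $241.55 = $5,126.31
State income tax: $5,126.31 × 0.075 = $384.47
Federal income tax: $5,126.31 × 0.1 = $512.63
Municipal income tax: $5,126.31 × 0.0175 = $89.71
State unemployment insurance (employee share): $5,367.86 × 0.001 = $5.37
Social Security tax: $5,367.86 × 0.04 = $214.71
Medicare: $5,367.86 × 0.025 = $134.20
Gym membership: $179.46
Dental plan: $49.90
Total deductions = $241.55 + $384.47 + $512.63 + $89.71 + $5.37 + $214.71 + $134.20 + $179.46 + $49.90 = $1,812.00
Net pay = $5,367.86 − $1,812.00 = $3,555.86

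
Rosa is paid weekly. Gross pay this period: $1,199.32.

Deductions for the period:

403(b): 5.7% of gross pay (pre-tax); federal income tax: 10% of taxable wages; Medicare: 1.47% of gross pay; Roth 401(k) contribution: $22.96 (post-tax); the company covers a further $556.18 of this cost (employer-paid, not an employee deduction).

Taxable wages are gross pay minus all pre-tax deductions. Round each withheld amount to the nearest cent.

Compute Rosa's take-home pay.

$977.27

403(b): $1,199.32 × 0.057 = $68.36
Taxable wages = $1,199.32 − $68.36 = $1,130.96
Federal income tax: $1,130.96 × 0.1 = $113.10
Medicare: $1,199.32 × 0.0147 = $17.63
Roth 401(k) contribution: $22.96
(Employer's $556.18 toward Roth 401(k) contribution is not withheld from the employee.)
Total deductions = $68.36 + $113.10 + $17.63 + $22.96 = $222.05
Net pay = $1,199.32 − $222.05 = $977.27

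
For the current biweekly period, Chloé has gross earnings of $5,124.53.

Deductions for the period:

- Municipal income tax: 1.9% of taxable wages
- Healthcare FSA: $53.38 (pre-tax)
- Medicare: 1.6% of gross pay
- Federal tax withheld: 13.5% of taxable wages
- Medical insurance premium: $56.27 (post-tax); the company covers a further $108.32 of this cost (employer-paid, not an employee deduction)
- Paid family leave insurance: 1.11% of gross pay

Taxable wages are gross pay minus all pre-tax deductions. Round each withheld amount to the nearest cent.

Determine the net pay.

$4,095.05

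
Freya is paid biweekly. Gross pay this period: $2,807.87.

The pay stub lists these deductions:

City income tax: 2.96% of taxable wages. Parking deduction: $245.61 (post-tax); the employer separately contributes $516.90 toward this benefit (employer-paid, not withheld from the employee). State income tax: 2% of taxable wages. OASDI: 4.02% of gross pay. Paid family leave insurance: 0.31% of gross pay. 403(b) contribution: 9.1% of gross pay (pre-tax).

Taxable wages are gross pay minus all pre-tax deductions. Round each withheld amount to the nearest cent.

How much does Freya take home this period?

403(b) contribution: $2,807.87 × 0.091 = $255.52
Taxable wages = $2,807.87 − $255.52 = $2,552.35
State income tax: $2,552.35 × 0.02 = $51.05
City income tax: $2,552.35 × 0.0296 = $75.55
Paid family leave insurance: $2,807.87 × 0.0031 = $8.70
OASDI: $2,807.87 × 0.0402 = $112.88
Parking deduction: $245.61
(Employer's $516.90 toward parking deduction is not withheld from the employee.)
Total deductions = $255.52 + $51.05 + $75.55 + $8.70 + $112.88 + $245.61 = $749.31
Net pay = $2,807.87 − $749.31 = $2,058.56

$2,058.56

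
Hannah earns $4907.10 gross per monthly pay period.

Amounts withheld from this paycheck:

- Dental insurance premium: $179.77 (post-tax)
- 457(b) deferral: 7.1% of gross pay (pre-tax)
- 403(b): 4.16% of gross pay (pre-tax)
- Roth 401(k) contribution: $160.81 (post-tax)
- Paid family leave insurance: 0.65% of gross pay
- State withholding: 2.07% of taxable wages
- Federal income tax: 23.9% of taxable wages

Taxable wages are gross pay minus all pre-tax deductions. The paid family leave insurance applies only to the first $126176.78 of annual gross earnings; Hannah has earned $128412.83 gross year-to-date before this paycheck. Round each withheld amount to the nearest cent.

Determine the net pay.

$2883.10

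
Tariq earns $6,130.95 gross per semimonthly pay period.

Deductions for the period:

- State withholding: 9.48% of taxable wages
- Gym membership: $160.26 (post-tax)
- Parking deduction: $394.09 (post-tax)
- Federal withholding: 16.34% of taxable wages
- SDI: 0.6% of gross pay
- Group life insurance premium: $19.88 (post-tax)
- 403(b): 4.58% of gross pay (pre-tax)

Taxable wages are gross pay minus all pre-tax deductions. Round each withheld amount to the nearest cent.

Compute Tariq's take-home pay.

403(b): $6,130.95 × 0.0458 = $280.80
Taxable wages = $6,130.95 − $280.80 = $5,850.15
State withholding: $5,850.15 × 0.0948 = $554.59
Federal withholding: $5,850.15 × 0.1634 = $955.91
SDI: $6,130.95 × 0.006 = $36.79
Parking deduction: $394.09
Gym membership: $160.26
Group life insurance premium: $19.88
Total deductions = $280.80 + $554.59 + $955.91 + $36.79 + $394.09 + $160.26 + $19.88 = $2,402.32
Net pay = $6,130.95 − $2,402.32 = $3,728.63

$3,728.63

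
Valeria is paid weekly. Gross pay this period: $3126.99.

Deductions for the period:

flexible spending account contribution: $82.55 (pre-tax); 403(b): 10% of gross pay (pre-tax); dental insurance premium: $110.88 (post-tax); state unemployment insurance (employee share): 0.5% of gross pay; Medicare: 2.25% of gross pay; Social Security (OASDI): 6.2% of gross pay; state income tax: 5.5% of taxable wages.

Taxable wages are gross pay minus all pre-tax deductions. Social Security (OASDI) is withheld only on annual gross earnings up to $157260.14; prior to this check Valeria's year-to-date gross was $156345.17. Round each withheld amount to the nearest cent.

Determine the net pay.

403(b): $3126.99 × 0.1 = $312.70
Flexible spending account contribution: $82.55
Pre-tax total = $312.70 + $82.55 = $395.25
Taxable wages = $3126.99 − $395.25 = $2731.74
State income tax: $2731.74 × 0.055 = $150.25
Medicare: $3126.99 × 0.0225 = $70.36
State unemployment insurance (employee share): $3126.99 × 0.005 = $15.63
Social Security (OASDI): only $157260.14 − $156345.17 = $914.97 of this check is subject → $914.97 × 0.062 = $56.73
Dental insurance premium: $110.88
Total deductions = $312.70 + $82.55 + $150.25 + $70.36 + $15.63 + $56.73 + $110.88 = $799.10
Net pay = $3126.99 − $799.10 = $2327.89

$2327.89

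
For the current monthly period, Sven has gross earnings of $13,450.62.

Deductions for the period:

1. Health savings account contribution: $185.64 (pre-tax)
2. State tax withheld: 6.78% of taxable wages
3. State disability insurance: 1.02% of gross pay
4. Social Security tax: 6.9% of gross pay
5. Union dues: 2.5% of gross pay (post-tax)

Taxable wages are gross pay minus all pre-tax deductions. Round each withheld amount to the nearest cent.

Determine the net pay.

$10,964.05

Health savings account contribution: $185.64
Taxable wages = $13,450.62 − $185.64 = $13,264.98
State tax withheld: $13,264.98 × 0.0678 = $899.37
Social Security tax: $13,450.62 × 0.069 = $928.09
State disability insurance: $13,450.62 × 0.0102 = $137.20
Union dues: $13,450.62 × 0.025 = $336.27
Total deductions = $185.64 + $899.37 + $928.09 + $137.20 + $336.27 = $2,486.57
Net pay = $13,450.62 − $2,486.57 = $10,964.05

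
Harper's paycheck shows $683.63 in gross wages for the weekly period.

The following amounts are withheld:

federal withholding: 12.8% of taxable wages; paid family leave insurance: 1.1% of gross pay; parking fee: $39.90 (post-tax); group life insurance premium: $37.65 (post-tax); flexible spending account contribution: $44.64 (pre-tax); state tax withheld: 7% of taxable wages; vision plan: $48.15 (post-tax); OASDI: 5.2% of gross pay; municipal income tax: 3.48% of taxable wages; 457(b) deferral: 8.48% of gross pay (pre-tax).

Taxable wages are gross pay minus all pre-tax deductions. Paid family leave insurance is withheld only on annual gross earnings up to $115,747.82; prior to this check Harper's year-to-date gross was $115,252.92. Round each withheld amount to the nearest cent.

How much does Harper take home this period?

$279.07

Flexible spending account contribution: $44.64
457(b) deferral: $683.63 × 0.0848 = $57.97
Pre-tax total = $44.64 + $57.97 = $102.61
Taxable wages = $683.63 − $102.61 = $581.02
State tax withheld: $581.02 × 0.07 = $40.67
Federal withholding: $581.02 × 0.128 = $74.37
Municipal income tax: $581.02 × 0.0348 = $20.22
Paid family leave insurance: only $115,747.82 − $115,252.92 = $494.90 of this check is subject → $494.90 × 0.011 = $5.44
OASDI: $683.63 × 0.052 = $35.55
Parking fee: $39.90
Group life insurance premium: $37.65
Vision plan: $48.15
Total deductions = $44.64 + $57.97 + $40.67 + $74.37 + $20.22 + $5.44 + $35.55 + $39.90 + $37.65 + $48.15 = $404.56
Net pay = $683.63 − $404.56 = $279.07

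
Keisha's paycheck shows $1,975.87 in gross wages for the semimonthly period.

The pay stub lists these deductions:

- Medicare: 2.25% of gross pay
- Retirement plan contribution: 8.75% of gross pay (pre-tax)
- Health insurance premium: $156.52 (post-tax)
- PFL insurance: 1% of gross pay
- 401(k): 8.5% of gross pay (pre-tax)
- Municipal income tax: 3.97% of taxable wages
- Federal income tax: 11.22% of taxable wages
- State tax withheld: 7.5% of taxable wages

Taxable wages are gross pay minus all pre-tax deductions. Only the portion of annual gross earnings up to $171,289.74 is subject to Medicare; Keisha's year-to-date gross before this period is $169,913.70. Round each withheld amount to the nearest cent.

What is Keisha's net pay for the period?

$1,056.80

Retirement plan contribution: $1,975.87 × 0.0875 = $172.89
401(k): $1,975.87 × 0.085 = $167.95
Pre-tax total = $172.89 + $167.95 = $340.84
Taxable wages = $1,975.87 − $340.84 = $1,635.03
State tax withheld: $1,635.03 × 0.075 = $122.63
Federal income tax: $1,635.03 × 0.1122 = $183.45
Municipal income tax: $1,635.03 × 0.0397 = $64.91
Medicare: only $171,289.74 − $169,913.70 = $1,376.04 of this check is subject → $1,376.04 × 0.0225 = $30.96
PFL insurance: $1,975.87 × 0.01 = $19.76
Health insurance premium: $156.52
Total deductions = $172.89 + $167.95 + $122.63 + $183.45 + $64.91 + $30.96 + $19.76 + $156.52 = $919.07
Net pay = $1,975.87 − $919.07 = $1,056.80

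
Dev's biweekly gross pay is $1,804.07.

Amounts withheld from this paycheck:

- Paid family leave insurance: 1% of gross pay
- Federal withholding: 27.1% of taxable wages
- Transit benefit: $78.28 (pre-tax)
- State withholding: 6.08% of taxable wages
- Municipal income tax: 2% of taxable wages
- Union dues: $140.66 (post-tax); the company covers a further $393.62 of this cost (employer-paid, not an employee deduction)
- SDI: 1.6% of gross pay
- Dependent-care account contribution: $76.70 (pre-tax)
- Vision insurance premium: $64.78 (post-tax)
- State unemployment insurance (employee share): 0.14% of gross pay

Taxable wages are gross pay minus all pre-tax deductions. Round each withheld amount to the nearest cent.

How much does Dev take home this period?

$814.07

Dependent-care account contribution: $76.70
Transit benefit: $78.28
Pre-tax total = $76.70 + $78.28 = $154.98
Taxable wages = $1,804.07 − $154.98 = $1,649.09
Municipal income tax: $1,649.09 × 0.02 = $32.98
State withholding: $1,649.09 × 0.0608 = $100.26
Federal withholding: $1,649.09 × 0.271 = $446.90
State unemployment insurance (employee share): $1,804.07 × 0.0014 = $2.53
Paid family leave insurance: $1,804.07 × 0.01 = $18.04
SDI: $1,804.07 × 0.016 = $28.87
Union dues: $140.66
Vision insurance premium: $64.78
(Employer's $393.62 toward union dues is not withheld from the employee.)
Total deductions = $76.70 + $78.28 + $32.98 + $100.26 + $446.90 + $2.53 + $18.04 + $28.87 + $140.66 + $64.78 = $990.00
Net pay = $1,804.07 − $990.00 = $814.07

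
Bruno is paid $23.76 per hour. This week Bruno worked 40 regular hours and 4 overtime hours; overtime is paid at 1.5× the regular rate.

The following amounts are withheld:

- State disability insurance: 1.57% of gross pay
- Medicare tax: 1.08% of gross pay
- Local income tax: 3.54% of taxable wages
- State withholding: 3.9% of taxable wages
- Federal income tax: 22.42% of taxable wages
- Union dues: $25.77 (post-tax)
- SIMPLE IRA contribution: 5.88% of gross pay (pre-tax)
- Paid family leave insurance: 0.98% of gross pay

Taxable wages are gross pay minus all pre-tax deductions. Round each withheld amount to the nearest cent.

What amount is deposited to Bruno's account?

$656.08

Regular pay: 40 × $23.76 = $950.40
Overtime pay: 4 × $23.76 × 1.5 = $142.56
Gross pay = $950.40 + $142.56 = $1,092.96
SIMPLE IRA contribution: $1,092.96 × 0.0588 = $64.27
Taxable wages = $1,092.96 − $64.27 = $1,028.69
Local income tax: $1,028.69 × 0.0354 = $36.42
Federal income tax: $1,028.69 × 0.2242 = $230.63
State withholding: $1,028.69 × 0.039 = $40.12
Medicare tax: $1,092.96 × 0.0108 = $11.80
Paid family leave insurance: $1,092.96 × 0.0098 = $10.71
State disability insurance: $1,092.96 × 0.0157 = $17.16
Union dues: $25.77
Total deductions = $64.27 + $36.42 + $230.63 + $40.12 + $11.80 + $10.71 + $17.16 + $25.77 = $436.88
Net pay = $1,092.96 − $436.88 = $656.08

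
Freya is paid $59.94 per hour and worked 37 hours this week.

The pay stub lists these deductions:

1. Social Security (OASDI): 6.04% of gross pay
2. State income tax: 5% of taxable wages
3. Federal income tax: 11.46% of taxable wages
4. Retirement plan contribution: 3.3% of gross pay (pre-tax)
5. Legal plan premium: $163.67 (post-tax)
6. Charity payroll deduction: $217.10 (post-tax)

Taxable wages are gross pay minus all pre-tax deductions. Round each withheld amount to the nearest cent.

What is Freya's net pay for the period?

Gross pay: 37 × $59.94 = $2,217.78
Retirement plan contribution: $2,217.78 × 0.033 = $73.19
Taxable wages = $2,217.78 − $73.19 = $2,144.59
Federal income tax: $2,144.59 × 0.1146 = $245.77
State income tax: $2,144.59 × 0.05 = $107.23
Social Security (OASDI): $2,217.78 × 0.0604 = $133.95
Legal plan premium: $163.67
Charity payroll deduction: $217.10
Total deductions = $73.19 + $245.77 + $107.23 + $133.95 + $163.67 + $217.10 = $940.91
Net pay = $2,217.78 − $940.91 = $1,276.87

$1,276.87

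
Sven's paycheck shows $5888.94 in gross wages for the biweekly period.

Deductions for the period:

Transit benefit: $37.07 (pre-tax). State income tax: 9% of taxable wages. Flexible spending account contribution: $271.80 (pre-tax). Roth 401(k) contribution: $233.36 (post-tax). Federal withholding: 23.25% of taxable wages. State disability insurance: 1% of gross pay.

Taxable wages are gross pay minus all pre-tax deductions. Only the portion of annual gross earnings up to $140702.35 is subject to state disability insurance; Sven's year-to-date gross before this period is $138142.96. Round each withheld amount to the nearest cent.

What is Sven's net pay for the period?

Transit benefit: $37.07
Flexible spending account contribution: $271.80
Pre-tax total = $37.07 + $271.80 = $308.87
Taxable wages = $5888.94 − $308.87 = $5580.07
Federal withholding: $5580.07 × 0.2325 = $1297.37
State income tax: $5580.07 × 0.09 = $502.21
State disability insurance: only $140702.35 − $138142.96 = $2559.39 of this check is subject → $2559.39 × 0.01 = $25.59
Roth 401(k) contribution: $233.36
Total deductions = $37.07 + $271.80 + $1297.37 + $502.21 + $25.59 + $233.36 = $2367.40
Net pay = $5888.94 − $2367.40 = $3521.54

$3521.54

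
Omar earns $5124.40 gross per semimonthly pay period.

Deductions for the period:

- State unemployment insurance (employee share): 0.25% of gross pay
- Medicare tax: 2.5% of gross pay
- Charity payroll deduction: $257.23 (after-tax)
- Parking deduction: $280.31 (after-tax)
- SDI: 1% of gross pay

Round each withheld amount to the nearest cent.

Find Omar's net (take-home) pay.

$4394.70

Medicare tax: $5124.40 × 0.025 = $128.11
SDI: $5124.40 × 0.01 = $51.24
State unemployment insurance (employee share): $5124.40 × 0.0025 = $12.81
Charity payroll deduction: $257.23
Parking deduction: $280.31
Total deductions = $128.11 + $51.24 + $12.81 + $257.23 + $280.31 = $729.70
Net pay = $5124.40 − $729.70 = $4394.70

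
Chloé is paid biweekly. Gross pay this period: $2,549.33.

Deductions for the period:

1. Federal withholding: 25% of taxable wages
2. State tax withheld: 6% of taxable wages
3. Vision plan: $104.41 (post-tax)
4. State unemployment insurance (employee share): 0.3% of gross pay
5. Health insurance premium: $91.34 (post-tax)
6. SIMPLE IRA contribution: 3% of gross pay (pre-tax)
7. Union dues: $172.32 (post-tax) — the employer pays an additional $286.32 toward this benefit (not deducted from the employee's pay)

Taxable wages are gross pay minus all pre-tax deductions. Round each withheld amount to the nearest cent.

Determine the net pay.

$1,330.55

SIMPLE IRA contribution: $2,549.33 × 0.03 = $76.48
Taxable wages = $2,549.33 − $76.48 = $2,472.85
Federal withholding: $2,472.85 × 0.25 = $618.21
State tax withheld: $2,472.85 × 0.06 = $148.37
State unemployment insurance (employee share): $2,549.33 × 0.003 = $7.65
Vision plan: $104.41
Health insurance premium: $91.34
Union dues: $172.32
(Employer's $286.32 toward union dues is not withheld from the employee.)
Total deductions = $76.48 + $618.21 + $148.37 + $7.65 + $104.41 + $91.34 + $172.32 = $1,218.78
Net pay = $2,549.33 − $1,218.78 = $1,330.55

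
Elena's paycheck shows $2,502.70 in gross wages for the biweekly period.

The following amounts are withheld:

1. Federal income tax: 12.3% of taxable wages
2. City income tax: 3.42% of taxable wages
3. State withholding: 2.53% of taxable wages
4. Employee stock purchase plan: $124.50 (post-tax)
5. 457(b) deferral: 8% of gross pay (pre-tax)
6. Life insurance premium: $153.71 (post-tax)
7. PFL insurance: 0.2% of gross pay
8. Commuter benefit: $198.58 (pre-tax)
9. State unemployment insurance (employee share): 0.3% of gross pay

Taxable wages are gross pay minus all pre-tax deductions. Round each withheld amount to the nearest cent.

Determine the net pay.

$1,429.21

Commuter benefit: $198.58
457(b) deferral: $2,502.70 × 0.08 = $200.22
Pre-tax total = $198.58 + $200.22 = $398.80
Taxable wages = $2,502.70 − $398.80 = $2,103.90
Federal income tax: $2,103.90 × 0.123 = $258.78
State withholding: $2,103.90 × 0.0253 = $53.23
City income tax: $2,103.90 × 0.0342 = $71.95
PFL insurance: $2,502.70 × 0.002 = $5.01
State unemployment insurance (employee share): $2,502.70 × 0.003 = $7.51
Life insurance premium: $153.71
Employee stock purchase plan: $124.50
Total deductions = $198.58 + $200.22 + $258.78 + $53.23 + $71.95 + $5.01 + $7.51 + $153.71 + $124.50 = $1,073.49
Net pay = $2,502.70 − $1,073.49 = $1,429.21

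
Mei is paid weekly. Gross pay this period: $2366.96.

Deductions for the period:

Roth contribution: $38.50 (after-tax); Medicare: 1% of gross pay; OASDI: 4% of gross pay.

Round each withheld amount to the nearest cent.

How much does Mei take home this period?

$2210.11

OASDI: $2366.96 × 0.04 = $94.68
Medicare: $2366.96 × 0.01 = $23.67
Roth contribution: $38.50
Total deductions = $94.68 + $23.67 + $38.50 = $156.85
Net pay = $2366.96 − $156.85 = $2210.11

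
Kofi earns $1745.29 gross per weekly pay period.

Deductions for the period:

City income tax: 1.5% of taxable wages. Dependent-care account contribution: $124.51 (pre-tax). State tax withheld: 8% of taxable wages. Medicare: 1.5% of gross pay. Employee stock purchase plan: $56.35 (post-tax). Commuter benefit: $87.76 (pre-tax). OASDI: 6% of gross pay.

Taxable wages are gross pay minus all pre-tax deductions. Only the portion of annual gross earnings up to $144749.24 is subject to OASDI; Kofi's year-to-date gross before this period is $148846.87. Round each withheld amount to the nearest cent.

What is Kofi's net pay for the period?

$1304.85

Dependent-care account contribution: $124.51
Commuter benefit: $87.76
Pre-tax total = $124.51 + $87.76 = $212.27
Taxable wages = $1745.29 − $212.27 = $1533.02
City income tax: $1533.02 × 0.015 = $23.00
State tax withheld: $1533.02 × 0.08 = $122.64
OASDI: annual cap $144749.24 already reached (YTD $148846.87), so $0.00
Medicare: $1745.29 × 0.015 = $26.18
Employee stock purchase plan: $56.35
Total deductions = $124.51 + $87.76 + $23.00 + $122.64 + $0.00 + $26.18 + $56.35 = $440.44
Net pay = $1745.29 − $440.44 = $1304.85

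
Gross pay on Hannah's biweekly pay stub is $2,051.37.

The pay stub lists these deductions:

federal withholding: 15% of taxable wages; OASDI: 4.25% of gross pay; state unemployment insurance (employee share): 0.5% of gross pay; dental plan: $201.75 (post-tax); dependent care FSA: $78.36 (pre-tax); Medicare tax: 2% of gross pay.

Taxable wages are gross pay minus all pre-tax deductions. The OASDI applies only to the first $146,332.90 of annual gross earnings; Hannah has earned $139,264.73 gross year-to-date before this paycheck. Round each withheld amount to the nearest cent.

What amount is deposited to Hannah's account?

Dependent care FSA: $78.36
Taxable wages = $2,051.37 − $78.36 = $1,973.01
Federal withholding: $1,973.01 × 0.15 = $295.95
Medicare tax: $2,051.37 × 0.02 = $41.03
State unemployment insurance (employee share): $2,051.37 × 0.005 = $10.26
OASDI: cap not yet reached, full $2,051.37 is subject → $2,051.37 × 0.0425 = $87.18
Dental plan: $201.75
Total deductions = $78.36 + $295.95 + $41.03 + $10.26 + $87.18 + $201.75 = $714.53
Net pay = $2,051.37 − $714.53 = $1,336.84

$1,336.84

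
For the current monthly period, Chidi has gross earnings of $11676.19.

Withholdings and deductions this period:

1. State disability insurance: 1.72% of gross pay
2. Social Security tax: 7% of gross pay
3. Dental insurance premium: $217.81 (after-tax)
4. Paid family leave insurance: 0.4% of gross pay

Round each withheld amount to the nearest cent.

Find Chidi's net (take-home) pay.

Social Security tax: $11676.19 × 0.07 = $817.33
Paid family leave insurance: $11676.19 × 0.004 = $46.70
State disability insurance: $11676.19 × 0.0172 = $200.83
Dental insurance premium: $217.81
Total deductions = $817.33 + $46.70 + $200.83 + $217.81 = $1282.67
Net pay = $11676.19 − $1282.67 = $10393.52

$10393.52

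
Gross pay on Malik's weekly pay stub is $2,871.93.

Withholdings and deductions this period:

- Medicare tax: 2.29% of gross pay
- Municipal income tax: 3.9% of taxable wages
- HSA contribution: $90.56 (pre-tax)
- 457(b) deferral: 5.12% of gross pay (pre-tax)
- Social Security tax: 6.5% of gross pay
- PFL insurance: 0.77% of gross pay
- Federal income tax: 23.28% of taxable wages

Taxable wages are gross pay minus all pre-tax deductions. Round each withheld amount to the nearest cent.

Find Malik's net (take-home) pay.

457(b) deferral: $2,871.93 × 0.0512 = $147.04
HSA contribution: $90.56
Pre-tax total = $147.04 + $90.56 = $237.60
Taxable wages = $2,871.93 − $237.60 = $2,634.33
Municipal income tax: $2,634.33 × 0.039 = $102.74
Federal income tax: $2,634.33 × 0.2328 = $613.27
Medicare tax: $2,871.93 × 0.0229 = $65.77
Social Security tax: $2,871.93 × 0.065 = $186.68
PFL insurance: $2,871.93 × 0.0077 = $22.11
Total deductions = $147.04 + $90.56 + $102.74 + $613.27 + $65.77 + $186.68 + $22.11 = $1,228.17
Net pay = $2,871.93 − $1,228.17 = $1,643.76

$1,643.76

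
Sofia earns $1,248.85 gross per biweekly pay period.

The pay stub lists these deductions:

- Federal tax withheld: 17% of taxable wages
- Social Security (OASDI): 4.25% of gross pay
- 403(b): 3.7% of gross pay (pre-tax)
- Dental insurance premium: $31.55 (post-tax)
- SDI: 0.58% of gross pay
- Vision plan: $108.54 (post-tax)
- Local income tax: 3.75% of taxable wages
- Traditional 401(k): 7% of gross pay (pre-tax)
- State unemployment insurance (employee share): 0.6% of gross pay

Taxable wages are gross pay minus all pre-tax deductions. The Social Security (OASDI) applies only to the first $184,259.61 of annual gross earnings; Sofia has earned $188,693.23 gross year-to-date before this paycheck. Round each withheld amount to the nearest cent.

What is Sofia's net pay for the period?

Traditional 401(k): $1,248.85 × 0.07 = $87.42
403(b): $1,248.85 × 0.037 = $46.21
Pre-tax total = $87.42 + $46.21 = $133.63
Taxable wages = $1,248.85 − $133.63 = $1,115.22
Local income tax: $1,115.22 × 0.0375 = $41.82
Federal tax withheld: $1,115.22 × 0.17 = $189.59
Social Security (OASDI): annual cap $184,259.61 already reached (YTD $188,693.23), so $0.00
SDI: $1,248.85 × 0.0058 = $7.24
State unemployment insurance (employee share): $1,248.85 × 0.006 = $7.49
Vision plan: $108.54
Dental insurance premium: $31.55
Total deductions = $87.42 + $46.21 + $41.82 + $189.59 + $0.00 + $7.24 + $7.49 + $108.54 + $31.55 = $519.86
Net pay = $1,248.85 − $519.86 = $728.99

$728.99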